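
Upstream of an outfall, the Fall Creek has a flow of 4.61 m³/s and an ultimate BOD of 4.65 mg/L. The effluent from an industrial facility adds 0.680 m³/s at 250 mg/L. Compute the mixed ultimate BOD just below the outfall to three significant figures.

Flow-weighted mixing: C = (Q_r C_r + Q_w C_w)/(Q_r + Q_w)
= (4.61×4.65 + 0.680×250)/(4.61 + 0.680) = 191.4/5.290 = 36.19 mg/L.

36.2 mg/L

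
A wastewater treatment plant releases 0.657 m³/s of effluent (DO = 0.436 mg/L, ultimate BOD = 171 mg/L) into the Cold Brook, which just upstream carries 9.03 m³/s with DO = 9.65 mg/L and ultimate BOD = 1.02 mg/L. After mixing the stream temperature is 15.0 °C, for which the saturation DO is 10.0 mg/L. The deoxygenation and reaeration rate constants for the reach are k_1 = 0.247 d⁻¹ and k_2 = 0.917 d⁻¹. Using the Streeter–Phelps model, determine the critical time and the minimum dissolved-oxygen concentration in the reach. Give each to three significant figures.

t_c ≈ 1.60 d; minimum DO ≈ 7.73 mg/L

Mixed DO = (9.03×9.65 + 0.657×0.436)/(9.03+0.657) = 87.43/9.687 = 9.025 mg/L.
Mixed L₀ = (9.03×1.02 + 0.657×171)/(9.687) = 121.6/9.687 = 12.55 mg/L.
Initial deficit D₀ = C_s − DO₀ = 10.0 − 9.025 = 0.9749 mg/L.
t_c = (1/0.6700) ln[(0.917/0.247)(1 − 0.9749×0.6700/(0.247×12.55))] = 1.493 × ln(2.930) = 1.605 d.
D_c = (0.247/0.917) × 12.55 × e^(−0.247×1.605) = 0.2694 × 12.55 × 0.6728 = 2.274 mg/L.
Minimum DO = 10.0 − 2.274 = 7.726 mg/L.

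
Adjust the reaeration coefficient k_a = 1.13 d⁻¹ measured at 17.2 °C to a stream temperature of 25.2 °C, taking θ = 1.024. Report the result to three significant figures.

k_a ≈ 1.37 d⁻¹

k_a(T₂) = k_a(T₁) · θ^(T₂−T₁) = 1.13 × 1.024^(25.2−17.2)
= 1.13 × 1.024^8.00 = 1.13 × 1.209 = 1.366 d⁻¹.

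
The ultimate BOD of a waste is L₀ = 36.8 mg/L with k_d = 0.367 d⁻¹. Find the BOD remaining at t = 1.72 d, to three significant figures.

L_t = L₀ e^(−k_d t) = 36.8 × e^(−0.367×1.72) = 36.8 × 0.5319 = 19.58 mg/L.

L ≈ 19.6 mg/L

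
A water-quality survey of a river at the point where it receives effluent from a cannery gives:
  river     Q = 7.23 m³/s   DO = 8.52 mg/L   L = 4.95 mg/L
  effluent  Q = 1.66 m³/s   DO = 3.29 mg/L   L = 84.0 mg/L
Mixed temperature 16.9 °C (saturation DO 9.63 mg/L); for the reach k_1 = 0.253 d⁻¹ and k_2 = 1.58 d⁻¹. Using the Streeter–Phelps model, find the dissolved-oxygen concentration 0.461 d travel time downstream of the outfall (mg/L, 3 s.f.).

Mixed DO = (7.23×8.52 + 1.66×3.29)/(7.23+1.66) = 67.06/8.890 = 7.543 mg/L.
Mixed L₀ = (7.23×4.95 + 1.66×84.0)/(8.890) = 175.2/8.890 = 19.71 mg/L.
Initial deficit D₀ = C_s − DO₀ = 9.63 − 7.543 = 2.087 mg/L.
D(0.461) = [0.253×19.71/(1.58−0.253)](e^(−0.253×0.461) − e^(−1.58×0.461)) + 2.087 e^(−1.58×0.461)
= 3.758 × (0.8899 − 0.4827) + 2.087 × 0.4827 = 2.537 mg/L.
DO = 9.63 − 2.537 = 7.093 mg/L.

DO ≈ 7.09 mg/L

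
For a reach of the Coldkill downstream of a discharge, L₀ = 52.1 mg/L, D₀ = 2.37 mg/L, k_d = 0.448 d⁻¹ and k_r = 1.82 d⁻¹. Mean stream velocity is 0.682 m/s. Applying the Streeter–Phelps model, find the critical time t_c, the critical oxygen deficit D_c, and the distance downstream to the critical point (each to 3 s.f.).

t_c ≈ 0.912 d; D_c ≈ 8.52 mg/L; x_c ≈ 53.8 km

With k_r/k_d = 4.062 and 1 − D₀(k_r−k_d)/(k_d L₀) = 0.8607,
t_c = ln(4.062 × 0.8607) / (1.82 − 0.448) = ln(3.497) / 1.372 = 1.252/1.372 = 0.9124 d.
L(t_c) = L₀ e^(−k_d t_c) = 52.1 × 0.6645 = 34.62 mg/L, and at the critical point k_r D_c = k_d L, so D_c = (0.448/1.82) × 34.62 = 8.522 mg/L.
x_c = v t_c = 0.682 m/s × 0.9124 d × 86400 s/d = 53760 m ≈ 53.8 km.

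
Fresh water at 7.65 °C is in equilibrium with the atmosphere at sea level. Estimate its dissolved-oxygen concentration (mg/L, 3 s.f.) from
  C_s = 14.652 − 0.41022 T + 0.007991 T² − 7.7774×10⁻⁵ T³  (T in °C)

C_s = 14.652 − 0.41022×7.65 + 0.007991×7.65² − 7.7774×10⁻⁵×7.65³ = 11.95 mg/L.

C_s ≈ 11.9 mg/L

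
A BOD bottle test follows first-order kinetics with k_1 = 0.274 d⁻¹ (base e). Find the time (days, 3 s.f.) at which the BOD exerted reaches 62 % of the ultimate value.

t ≈ 3.53 d

y/L₀ = 1 − e^(−k_1 t) = 0.62 ⇒ e^(−k_1 t) = 0.380
t = −ln(0.380) / 0.274 = 0.9676 / 0.274 = 3.531 d.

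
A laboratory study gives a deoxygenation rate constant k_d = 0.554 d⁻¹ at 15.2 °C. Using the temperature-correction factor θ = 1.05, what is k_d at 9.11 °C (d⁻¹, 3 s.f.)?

k_d(T₂) = k_d(T₁) · θ^(T₂−T₁) = 0.554 × 1.05^(9.11−15.2)
= 0.554 × 1.05^-6.09 = 0.554 × 0.7429 = 0.4116 d⁻¹.

k_d ≈ 0.412 d⁻¹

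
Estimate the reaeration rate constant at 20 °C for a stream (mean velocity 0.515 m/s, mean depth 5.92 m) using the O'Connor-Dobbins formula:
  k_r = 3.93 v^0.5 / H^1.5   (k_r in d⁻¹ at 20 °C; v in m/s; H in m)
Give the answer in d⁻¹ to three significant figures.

k_r ≈ 0.196 d⁻¹

k_r = 3.93 × 0.515^0.5 / 5.92^1.5 = 3.93 × 0.7176 / 14.40 = 0.1958 d⁻¹.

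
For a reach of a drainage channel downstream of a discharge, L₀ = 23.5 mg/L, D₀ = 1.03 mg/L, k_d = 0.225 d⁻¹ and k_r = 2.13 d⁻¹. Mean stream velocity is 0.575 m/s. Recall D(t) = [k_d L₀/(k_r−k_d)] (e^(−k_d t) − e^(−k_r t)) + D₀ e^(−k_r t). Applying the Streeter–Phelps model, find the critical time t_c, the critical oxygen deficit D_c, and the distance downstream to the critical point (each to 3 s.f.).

t_c ≈ 0.936 d; D_c ≈ 2.01 mg/L; x_c ≈ 46.5 km

With k_r/k_d = 9.467 and 1 − D₀(k_r−k_d)/(k_d L₀) = 0.6289,
t_c = ln(9.467 × 0.6289) / (2.13 − 0.225) = ln(5.954) / 1.905 = 1.784/1.905 = 0.9365 d.
D_c = (k_d/k_r) L₀ e^(−k_d t_c) = (0.225/2.13) × 23.5 × e^(−0.225×0.9365) = 0.1056 × 23.5 × 0.8100 = 2.011 mg/L.
x_c = v t_c = 0.575 m/s × 0.9365 d × 86400 s/d = 46520 m ≈ 46.5 km.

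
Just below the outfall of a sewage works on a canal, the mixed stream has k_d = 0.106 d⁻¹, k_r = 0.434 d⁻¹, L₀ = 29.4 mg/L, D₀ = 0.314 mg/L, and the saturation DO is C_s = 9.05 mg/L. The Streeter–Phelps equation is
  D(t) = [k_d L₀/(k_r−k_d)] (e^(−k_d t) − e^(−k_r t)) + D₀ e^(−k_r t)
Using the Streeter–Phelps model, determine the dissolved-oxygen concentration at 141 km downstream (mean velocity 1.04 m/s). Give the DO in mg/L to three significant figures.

Travel time t = x/v = 141 km / (1.04 m/s) = 141000 m / 1.04 m/s = 135600 s = 1.569 d.
k_d L₀/(k_r−k_d) = 0.106×29.4/(0.434−0.106) = 3.116/0.3280 = 9.501 mg/L.
e^(−k_d t) = e^(−0.106×1.569) = 0.8468; e^(−k_r t) = e^(−0.434×1.569) = 0.5061.
D = 9.501 × (0.8468 − 0.5061) + 0.314 × 0.5061 = 3.237 + 0.1589 = 3.396 mg/L.
DO = C_s − D = 9.05 − 3.396 = 5.654 mg/L.

DO ≈ 5.65 mg/L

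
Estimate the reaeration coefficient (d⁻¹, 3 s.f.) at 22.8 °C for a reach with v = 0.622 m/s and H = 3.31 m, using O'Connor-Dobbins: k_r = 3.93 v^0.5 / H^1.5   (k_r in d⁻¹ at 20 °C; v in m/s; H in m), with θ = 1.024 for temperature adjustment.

k_r ≈ 0.550 d⁻¹

k_r(20) = 3.93 × 0.622^0.5 / 3.31^1.5 = 3.93 × 0.7887 / 6.022 = 0.5147 d⁻¹.
k_r(22.8) = 0.5147 × 1.024^(22.8−20) = 0.5147 × 1.069 = 0.5500 d⁻¹.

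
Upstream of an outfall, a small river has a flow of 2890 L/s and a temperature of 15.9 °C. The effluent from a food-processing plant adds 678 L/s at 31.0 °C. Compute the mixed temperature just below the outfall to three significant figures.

Flow-weighted mixing: C = (Q_r C_r + Q_w C_w)/(Q_r + Q_w)
= (2890×15.9 + 678×31.0)/(2890 + 678) = 66970/3568 = 18.77 °C.

18.8 °C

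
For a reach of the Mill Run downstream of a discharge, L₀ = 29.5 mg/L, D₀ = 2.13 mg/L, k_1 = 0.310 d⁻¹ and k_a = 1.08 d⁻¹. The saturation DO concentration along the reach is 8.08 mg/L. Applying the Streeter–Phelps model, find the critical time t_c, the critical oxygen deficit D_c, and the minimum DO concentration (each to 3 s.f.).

With k_a/k_1 = 3.484 and 1 − D₀(k_a−k_1)/(k_1 L₀) = 0.8207,
t_c = ln(3.484 × 0.8207) / (1.08 − 0.310) = ln(2.859) / 0.7700 = 1.050/0.7700 = 1.364 d.
D_c = (k_1/k_a) L₀ e^(−k_1 t_c) = (0.310/1.08) × 29.5 × e^(−0.310×1.364) = 0.2870 × 29.5 × 0.6551 = 5.547 mg/L.
Minimum DO = C_s − D_c = 8.08 − 5.547 = 2.533 mg/L.

t_c ≈ 1.36 d; D_c ≈ 5.55 mg/L; min DO ≈ 2.53 mg/L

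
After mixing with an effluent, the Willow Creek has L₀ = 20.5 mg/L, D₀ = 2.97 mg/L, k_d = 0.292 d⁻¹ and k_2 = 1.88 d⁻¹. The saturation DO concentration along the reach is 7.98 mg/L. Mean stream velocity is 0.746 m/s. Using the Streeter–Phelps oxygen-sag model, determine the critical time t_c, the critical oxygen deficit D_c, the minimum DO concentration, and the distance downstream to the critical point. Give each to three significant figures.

t_c = [1/(k_2−k_d)] ln[(k_2/k_d)(1 − D₀(k_2−k_d)/(k_d L₀))]
= [1/(1.88−0.292)] ln[(1.88/0.292)(1 − 2.97×1.588/(0.292×20.5))]
= (1/1.588) ln[6.438 × 0.2121] = 0.6297 × ln(1.366) = 0.6297 × 0.3116 = 0.1962 d.
D_c = (k_d/k_2) L₀ e^(−k_d t_c) = (0.292/1.88) × 20.5 × e^(−0.292×0.1962) = 0.1553 × 20.5 × 0.9443 = 3.007 mg/L.
Minimum DO = C_s − D_c = 7.98 − 3.007 = 4.973 mg/L.
x_c = v t_c = 0.746 m/s × 0.1962 d × 86400 s/d = 12650 m ≈ 12.6 km.

t_c ≈ 0.196 d; D_c ≈ 3.01 mg/L; min DO ≈ 4.97 mg/L; x_c ≈ 12.6 km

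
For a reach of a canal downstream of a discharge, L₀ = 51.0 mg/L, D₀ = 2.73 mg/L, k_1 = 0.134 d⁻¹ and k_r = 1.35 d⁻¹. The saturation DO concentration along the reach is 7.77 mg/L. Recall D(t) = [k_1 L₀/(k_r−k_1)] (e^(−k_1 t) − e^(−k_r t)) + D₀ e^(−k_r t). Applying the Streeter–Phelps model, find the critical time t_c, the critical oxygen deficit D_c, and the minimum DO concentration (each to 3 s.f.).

t_c ≈ 1.35 d; D_c ≈ 4.22 mg/L; min DO ≈ 3.55 mg/L

t_c = [1/(k_r−k_1)] ln[(k_r/k_1)(1 − D₀(k_r−k_1)/(k_1 L₀))]
= [1/(1.35−0.134)] ln[(1.35/0.134)(1 − 2.73×1.216/(0.134×51.0))]
= (1/1.216) ln[10.07 × 0.5142] = 0.8224 × ln(5.181) = 0.8224 × 1.645 = 1.353 d.
D_c = (k_1/k_r) L₀ e^(−k_1 t_c) = (0.134/1.35) × 51.0 × e^(−0.134×1.353) = 0.09926 × 51.0 × 0.8342 = 4.223 mg/L.
Minimum DO = C_s − D_c = 7.77 − 4.223 = 3.547 mg/L.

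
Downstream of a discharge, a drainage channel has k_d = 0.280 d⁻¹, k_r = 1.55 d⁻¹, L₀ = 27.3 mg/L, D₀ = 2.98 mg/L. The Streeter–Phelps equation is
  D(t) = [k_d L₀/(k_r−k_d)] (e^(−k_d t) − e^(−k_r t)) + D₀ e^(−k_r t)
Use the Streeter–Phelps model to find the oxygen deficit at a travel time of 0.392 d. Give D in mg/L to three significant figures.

k_d L₀/(k_r−k_d) = 0.280×27.3/(1.55−0.280) = 7.644/1.270 = 6.019 mg/L.
e^(−k_d t) = e^(−0.280×0.3920) = 0.8960; e^(−k_r t) = e^(−1.55×0.3920) = 0.5447.
D = 6.019 × (0.8960 − 0.5447) + 2.98 × 0.5447 = 2.115 + 1.623 = 3.738 mg/L.

D ≈ 3.74 mg/L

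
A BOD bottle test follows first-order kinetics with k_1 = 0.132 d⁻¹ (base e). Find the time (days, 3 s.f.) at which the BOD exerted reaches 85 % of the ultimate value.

t ≈ 14.4 d

y/L₀ = 1 − e^(−k_1 t) = 0.85 ⇒ e^(−k_1 t) = 0.150
t = −ln(0.150) / 0.132 = 1.897 / 0.132 = 14.37 d.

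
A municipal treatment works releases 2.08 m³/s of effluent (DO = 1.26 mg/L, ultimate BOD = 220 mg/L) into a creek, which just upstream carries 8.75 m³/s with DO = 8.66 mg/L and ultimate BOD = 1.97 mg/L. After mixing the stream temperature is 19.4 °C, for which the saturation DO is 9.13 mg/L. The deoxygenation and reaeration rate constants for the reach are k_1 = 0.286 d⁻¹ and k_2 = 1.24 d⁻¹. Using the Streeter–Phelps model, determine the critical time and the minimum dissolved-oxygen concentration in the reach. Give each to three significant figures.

t_c ≈ 1.37 d; minimum DO ≈ 2.30 mg/L

Mixed DO = (8.75×8.66 + 2.08×1.26)/(8.75+2.08) = 78.40/10.83 = 7.239 mg/L.
Mixed L₀ = (8.75×1.97 + 2.08×220)/(10.83) = 474.8/10.83 = 43.84 mg/L.
Initial deficit D₀ = C_s − DO₀ = 9.13 − 7.239 = 1.891 mg/L.
t_c = (1/0.9540) ln[(1.24/0.286)(1 − 1.891×0.9540/(0.286×43.84))] = 1.048 × ln(3.712) = 1.375 d.
D_c = (0.286/1.24) × 43.84 × e^(−0.286×1.375) = 0.2306 × 43.84 × 0.6749 = 6.825 mg/L.
Minimum DO = 9.13 − 6.825 = 2.305 mg/L.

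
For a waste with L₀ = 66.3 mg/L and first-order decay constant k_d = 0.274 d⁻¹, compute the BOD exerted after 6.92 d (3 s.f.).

y ≈ 56.3 mg/L

y_t = L₀(1 − e^(−k_d t)) = 66.3 × (1 − e^(−0.274×6.92))
= 66.3 × (1 − 0.1502) = 66.3 × 0.8498 = 56.34 mg/L.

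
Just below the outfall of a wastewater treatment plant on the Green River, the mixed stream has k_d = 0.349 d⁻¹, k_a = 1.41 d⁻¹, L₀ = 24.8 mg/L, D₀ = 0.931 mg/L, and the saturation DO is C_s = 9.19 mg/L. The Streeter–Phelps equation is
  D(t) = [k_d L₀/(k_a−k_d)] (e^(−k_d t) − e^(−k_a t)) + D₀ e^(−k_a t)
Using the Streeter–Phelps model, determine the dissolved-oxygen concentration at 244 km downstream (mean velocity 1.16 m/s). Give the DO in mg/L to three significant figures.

Travel time t = x/v = 244 km / (1.16 m/s) = 244000 m / 1.16 m/s = 210300 s = 2.435 d.
k_d L₀/(k_a−k_d) = 0.349×24.8/(1.41−0.349) = 8.655/1.061 = 8.158 mg/L.
e^(−k_d t) = e^(−0.349×2.435) = 0.4276; e^(−k_a t) = e^(−1.41×2.435) = 0.03230.
D = 8.158 × (0.4276 − 0.03230) + 0.931 × 0.03230 = 3.224 + 0.03007 = 3.254 mg/L.
DO = C_s − D = 9.19 − 3.254 = 5.936 mg/L.

DO ≈ 5.94 mg/L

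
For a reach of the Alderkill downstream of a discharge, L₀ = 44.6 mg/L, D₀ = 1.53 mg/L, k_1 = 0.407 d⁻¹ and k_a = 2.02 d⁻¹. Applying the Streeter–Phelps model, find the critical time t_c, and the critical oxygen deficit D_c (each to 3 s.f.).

t_c ≈ 0.903 d; D_c ≈ 6.22 mg/L

With k_a/k_1 = 4.963 and 1 − D₀(k_a−k_1)/(k_1 L₀) = 0.8640,
t_c = ln(4.963 × 0.8640) / (2.02 − 0.407) = ln(4.288) / 1.613 = 1.456/1.613 = 0.9026 d.
D_c = (k_1/k_a) L₀ e^(−k_1 t_c) = (0.407/2.02) × 44.6 × e^(−0.407×0.9026) = 0.2015 × 44.6 × 0.6926 = 6.223 mg/L.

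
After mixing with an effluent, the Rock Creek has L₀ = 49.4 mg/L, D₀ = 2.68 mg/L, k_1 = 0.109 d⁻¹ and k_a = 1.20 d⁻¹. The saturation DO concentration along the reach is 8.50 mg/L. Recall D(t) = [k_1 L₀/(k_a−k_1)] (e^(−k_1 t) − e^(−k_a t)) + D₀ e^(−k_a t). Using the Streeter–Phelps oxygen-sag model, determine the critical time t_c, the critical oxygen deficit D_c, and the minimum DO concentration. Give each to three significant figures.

t_c ≈ 1.48 d; D_c ≈ 3.82 mg/L; min DO ≈ 4.68 mg/L

At the critical point dD/dt = 0, so k_1 L₀ e^(−k_1 t) = k_a D. Substituting D(t) from the Streeter–Phelps equation and solving for t gives
t_c = ln[(k_a/k_1)(1 − D₀(k_a−k_1)/(k_1 L₀))] / (k_a−k_1).
Here k_a−k_1 = 1.091 d⁻¹ and 1 − D₀(k_a−k_1)/(k_1 L₀) = 1 − 2.68×1.091/(0.109×49.4) = 0.4570, so
t_c = ln(11.01 × 0.4570) / 1.091 = 1.616 / 1.091 = 1.481 d.
L(t_c) = L₀ e^(−k_1 t_c) = 49.4 × 0.8509 = 42.04 mg/L, and at the critical point k_a D_c = k_1 L, so D_c = (0.109/1.20) × 42.04 = 3.818 mg/L.
Minimum DO = C_s − D_c = 8.50 − 3.818 = 4.682 mg/L.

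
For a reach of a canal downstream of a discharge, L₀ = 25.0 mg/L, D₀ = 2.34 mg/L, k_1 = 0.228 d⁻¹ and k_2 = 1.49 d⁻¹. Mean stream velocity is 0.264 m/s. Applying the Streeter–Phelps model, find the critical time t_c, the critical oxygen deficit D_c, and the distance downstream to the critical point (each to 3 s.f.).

With k_2/k_1 = 6.535 and 1 − D₀(k_2−k_1)/(k_1 L₀) = 0.4819,
t_c = ln(6.535 × 0.4819) / (1.49 − 0.228) = ln(3.149) / 1.262 = 1.147/1.262 = 0.9090 d.
L(t_c) = L₀ e^(−k_1 t_c) = 25.0 × 0.8128 = 20.32 mg/L, and at the critical point k_2 D_c = k_1 L, so D_c = (0.228/1.49) × 20.32 = 3.109 mg/L.
x_c = v t_c = 0.264 m/s × 0.9090 d × 86400 s/d = 20730 m ≈ 20.7 km.

t_c ≈ 0.909 d; D_c ≈ 3.11 mg/L; x_c ≈ 20.7 km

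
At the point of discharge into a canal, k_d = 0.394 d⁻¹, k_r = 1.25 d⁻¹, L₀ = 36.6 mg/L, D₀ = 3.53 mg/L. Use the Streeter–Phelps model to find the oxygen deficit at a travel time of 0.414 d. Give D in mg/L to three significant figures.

D ≈ 6.37 mg/L

k_d L₀/(k_r−k_d) = 0.394×36.6/(1.25−0.394) = 14.42/0.8560 = 16.85 mg/L.
e^(−k_d t) = e^(−0.394×0.4140) = 0.8495; e^(−k_r t) = e^(−1.25×0.4140) = 0.5960.
D = 16.85 × (0.8495 − 0.5960) + 3.53 × 0.5960 = 4.270 + 2.104 = 6.374 mg/L.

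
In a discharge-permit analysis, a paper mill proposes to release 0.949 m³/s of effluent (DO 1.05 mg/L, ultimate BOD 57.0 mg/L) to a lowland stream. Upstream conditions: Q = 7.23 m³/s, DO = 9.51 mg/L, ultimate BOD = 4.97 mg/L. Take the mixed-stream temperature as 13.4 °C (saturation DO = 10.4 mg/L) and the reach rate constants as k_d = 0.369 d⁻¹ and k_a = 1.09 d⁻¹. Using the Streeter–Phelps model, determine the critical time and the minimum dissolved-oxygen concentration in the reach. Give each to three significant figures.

t_c ≈ 0.942 d; minimum DO ≈ 7.77 mg/L

Mixed DO = (7.23×9.51 + 0.949×1.05)/(7.23+0.949) = 69.75/8.179 = 8.528 mg/L.
Mixed L₀ = (7.23×4.97 + 0.949×57.0)/(8.179) = 90.03/8.179 = 11.01 mg/L.
Initial deficit D₀ = C_s − DO₀ = 10.4 − 8.528 = 1.872 mg/L.
t_c = (1/0.7210) ln[(1.09/0.369)(1 − 1.872×0.7210/(0.369×11.01))] = 1.387 × ln(1.973) = 0.9422 d.
D_c = (0.369/1.09) × 11.01 × e^(−0.369×0.9422) = 0.3385 × 11.01 × 0.7063 = 2.632 mg/L.
Minimum DO = 10.4 − 2.632 = 7.768 mg/L.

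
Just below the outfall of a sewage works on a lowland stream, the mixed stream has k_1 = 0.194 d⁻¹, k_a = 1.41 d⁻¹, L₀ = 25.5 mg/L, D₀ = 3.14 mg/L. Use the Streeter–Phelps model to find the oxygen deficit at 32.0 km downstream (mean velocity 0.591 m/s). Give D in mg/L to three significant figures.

D ≈ 3.22 mg/L

Travel time t = x/v = 32.0 km / (0.591 m/s) = 32000 m / 0.591 m/s = 54150 s = 0.6267 d.
k_1 L₀/(k_a−k_1) = 0.194×25.5/(1.41−0.194) = 4.947/1.216 = 4.068 mg/L.
e^(−k_1 t) = e^(−0.194×0.6267) = 0.8855; e^(−k_a t) = e^(−1.41×0.6267) = 0.4133.
D = 4.068 × (0.8855 − 0.4133) + 3.14 × 0.4133 = 1.921 + 1.298 = 3.219 mg/L.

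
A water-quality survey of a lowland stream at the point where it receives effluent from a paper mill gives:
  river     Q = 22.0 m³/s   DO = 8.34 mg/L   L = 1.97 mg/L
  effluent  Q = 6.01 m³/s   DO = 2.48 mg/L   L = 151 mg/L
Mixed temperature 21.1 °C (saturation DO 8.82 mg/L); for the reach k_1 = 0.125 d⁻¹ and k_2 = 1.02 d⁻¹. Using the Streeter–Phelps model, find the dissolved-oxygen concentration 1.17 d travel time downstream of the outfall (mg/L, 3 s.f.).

Mixed DO = (22.0×8.34 + 6.01×2.48)/(22.0+6.01) = 198.4/28.01 = 7.083 mg/L.
Mixed L₀ = (22.0×1.97 + 6.01×151)/(28.01) = 950.9/28.01 = 33.95 mg/L.
Initial deficit D₀ = C_s − DO₀ = 8.82 − 7.083 = 1.737 mg/L.
D(1.17) = [0.125×33.95/(1.02−0.125)](e^(−0.125×1.17) − e^(−1.02×1.17)) + 1.737 e^(−1.02×1.17)
= 4.741 × (0.8639 − 0.3032) + 1.737 × 0.3032 = 3.185 mg/L.
DO = 8.82 − 3.185 = 5.635 mg/L.

DO ≈ 5.63 mg/L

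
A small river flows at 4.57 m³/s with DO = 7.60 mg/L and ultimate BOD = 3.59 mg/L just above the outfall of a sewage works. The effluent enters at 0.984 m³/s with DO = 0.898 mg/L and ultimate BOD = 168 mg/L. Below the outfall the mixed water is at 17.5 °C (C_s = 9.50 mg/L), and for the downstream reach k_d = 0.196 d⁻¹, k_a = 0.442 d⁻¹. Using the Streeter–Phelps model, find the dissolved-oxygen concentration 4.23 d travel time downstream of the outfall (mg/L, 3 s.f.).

Mixed DO = (4.57×7.60 + 0.984×0.898)/(4.57+0.984) = 35.62/5.554 = 6.413 mg/L.
Mixed L₀ = (4.57×3.59 + 0.984×168)/(5.554) = 181.7/5.554 = 32.72 mg/L.
Initial deficit D₀ = C_s − DO₀ = 9.50 − 6.413 = 3.087 mg/L.
D(4.23) = [0.196×32.72/(0.442−0.196)](e^(−0.196×4.23) − e^(−0.442×4.23)) + 3.087 e^(−0.442×4.23)
= 26.07 × (0.4365 − 0.1542) + 3.087 × 0.1542 = 7.834 mg/L.
DO = 9.50 − 7.834 = 1.666 mg/L.

DO ≈ 1.67 mg/L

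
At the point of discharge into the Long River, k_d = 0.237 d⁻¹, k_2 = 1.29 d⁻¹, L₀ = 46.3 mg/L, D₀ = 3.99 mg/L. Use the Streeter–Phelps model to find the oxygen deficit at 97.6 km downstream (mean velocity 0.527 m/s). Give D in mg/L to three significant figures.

Travel time t = x/v = 97.6 km / (0.527 m/s) = 97600 m / 0.527 m/s = 185200 s = 2.144 d.
k_d L₀/(k_2−k_d) = 0.237×46.3/(1.29−0.237) = 10.97/1.053 = 10.42 mg/L.
e^(−k_d t) = e^(−0.237×2.144) = 0.6017; e^(−k_2 t) = e^(−1.29×2.144) = 0.06297.
D = 10.42 × (0.6017 − 0.06297) + 3.99 × 0.06297 = 5.614 + 0.2512 = 5.865 mg/L.

D ≈ 5.87 mg/L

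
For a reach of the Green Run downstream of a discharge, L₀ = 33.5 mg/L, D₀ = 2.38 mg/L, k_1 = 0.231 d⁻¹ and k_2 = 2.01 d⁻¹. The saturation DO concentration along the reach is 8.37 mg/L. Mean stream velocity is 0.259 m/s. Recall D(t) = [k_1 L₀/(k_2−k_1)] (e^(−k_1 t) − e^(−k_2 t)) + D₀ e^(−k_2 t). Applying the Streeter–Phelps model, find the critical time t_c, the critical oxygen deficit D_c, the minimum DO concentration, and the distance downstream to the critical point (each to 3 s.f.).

t_c ≈ 0.771 d; D_c ≈ 3.22 mg/L; min DO ≈ 5.15 mg/L; x_c ≈ 17.2 km

With k_2/k_1 = 8.701 and 1 − D₀(k_2−k_1)/(k_1 L₀) = 0.4529,
t_c = ln(8.701 × 0.4529) / (2.01 − 0.231) = ln(3.940) / 1.779 = 1.371/1.779 = 0.7708 d.
L(t_c) = L₀ e^(−k_1 t_c) = 33.5 × 0.8369 = 28.04 mg/L, and at the critical point k_2 D_c = k_1 L, so D_c = (0.231/2.01) × 28.04 = 3.222 mg/L.
Minimum DO = C_s − D_c = 8.37 − 3.222 = 5.148 mg/L.
x_c = v t_c = 0.259 m/s × 0.7708 d × 86400 s/d = 17250 m ≈ 17.2 km.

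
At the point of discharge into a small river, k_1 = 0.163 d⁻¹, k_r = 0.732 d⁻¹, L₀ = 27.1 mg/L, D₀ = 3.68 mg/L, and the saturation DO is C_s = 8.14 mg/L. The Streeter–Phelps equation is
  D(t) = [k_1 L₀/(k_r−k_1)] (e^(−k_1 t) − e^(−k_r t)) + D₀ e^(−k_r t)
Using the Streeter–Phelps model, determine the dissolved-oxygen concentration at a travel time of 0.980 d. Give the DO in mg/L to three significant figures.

k_1 L₀/(k_r−k_1) = 0.163×27.1/(0.732−0.163) = 4.417/0.5690 = 7.763 mg/L.
e^(−k_1 t) = e^(−0.163×0.9800) = 0.8524; e^(−k_r t) = e^(−0.732×0.9800) = 0.4880.
D = 7.763 × (0.8524 − 0.4880) + 3.68 × 0.4880 = 2.828 + 1.796 = 4.624 mg/L.
DO = C_s − D = 8.14 − 4.624 = 3.516 mg/L.

DO ≈ 3.52 mg/L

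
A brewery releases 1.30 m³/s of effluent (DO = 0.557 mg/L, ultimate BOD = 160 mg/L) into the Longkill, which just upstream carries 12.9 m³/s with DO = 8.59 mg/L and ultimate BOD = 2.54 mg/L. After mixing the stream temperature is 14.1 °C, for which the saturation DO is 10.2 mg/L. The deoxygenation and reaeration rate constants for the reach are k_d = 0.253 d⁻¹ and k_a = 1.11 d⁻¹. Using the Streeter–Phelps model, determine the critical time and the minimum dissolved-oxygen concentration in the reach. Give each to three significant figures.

t_c ≈ 0.988 d; minimum DO ≈ 7.19 mg/L

Mixed DO = (12.9×8.59 + 1.30×0.557)/(12.9+1.30) = 111.5/14.20 = 7.855 mg/L.
Mixed L₀ = (12.9×2.54 + 1.30×160)/(14.20) = 240.8/14.20 = 16.96 mg/L.
Initial deficit D₀ = C_s − DO₀ = 10.2 − 7.855 = 2.345 mg/L.
t_c = (1/0.8570) ln[(1.11/0.253)(1 − 2.345×0.8570/(0.253×16.96))] = 1.167 × ln(2.332) = 0.9878 d.
D_c = (0.253/1.11) × 16.96 × e^(−0.253×0.9878) = 0.2279 × 16.96 × 0.7789 = 3.010 mg/L.
Minimum DO = 10.2 − 3.010 = 7.190 mg/L.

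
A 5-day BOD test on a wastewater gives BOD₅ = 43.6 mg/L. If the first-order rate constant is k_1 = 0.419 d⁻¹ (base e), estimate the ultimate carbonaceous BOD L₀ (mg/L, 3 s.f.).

BOD₅ = L₀(1 − e^(−5k_1)) ⇒ L₀ = BOD₅ / (1 − e^(−5×0.419))
= 43.6 / (1 − 0.1231) = 43.6 / 0.8769 = 49.72 mg/L.

L₀ ≈ 49.7 mg/L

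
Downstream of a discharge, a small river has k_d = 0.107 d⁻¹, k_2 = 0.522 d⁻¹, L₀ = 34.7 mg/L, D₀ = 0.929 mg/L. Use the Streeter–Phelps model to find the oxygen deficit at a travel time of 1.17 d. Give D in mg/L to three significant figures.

D ≈ 3.54 mg/L

k_d L₀/(k_2−k_d) = 0.107×34.7/(0.522−0.107) = 3.713/0.4150 = 8.947 mg/L.
e^(−k_d t) = e^(−0.107×1.170) = 0.8823; e^(−k_2 t) = e^(−0.522×1.170) = 0.5429.
D = 8.947 × (0.8823 − 0.5429) + 0.929 × 0.5429 = 3.036 + 0.5044 = 3.541 mg/L.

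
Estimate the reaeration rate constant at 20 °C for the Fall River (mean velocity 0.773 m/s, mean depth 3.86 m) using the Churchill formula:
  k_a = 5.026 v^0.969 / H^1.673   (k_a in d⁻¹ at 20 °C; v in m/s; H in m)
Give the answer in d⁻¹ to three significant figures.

k_a = 5.026 × 0.773^0.969 / 3.86^1.673 = 5.026 × 0.7792 / 9.580 = 0.4088 d⁻¹.

k_a ≈ 0.409 d⁻¹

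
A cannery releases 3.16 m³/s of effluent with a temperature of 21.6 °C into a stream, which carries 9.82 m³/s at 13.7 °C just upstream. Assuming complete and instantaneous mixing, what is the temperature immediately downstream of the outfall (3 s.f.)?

Flow-weighted mixing: C = (Q_r C_r + Q_w C_w)/(Q_r + Q_w)
= (9.82×13.7 + 3.16×21.6)/(9.82 + 3.16) = 202.8/12.98 = 15.62 °C.

15.6 °C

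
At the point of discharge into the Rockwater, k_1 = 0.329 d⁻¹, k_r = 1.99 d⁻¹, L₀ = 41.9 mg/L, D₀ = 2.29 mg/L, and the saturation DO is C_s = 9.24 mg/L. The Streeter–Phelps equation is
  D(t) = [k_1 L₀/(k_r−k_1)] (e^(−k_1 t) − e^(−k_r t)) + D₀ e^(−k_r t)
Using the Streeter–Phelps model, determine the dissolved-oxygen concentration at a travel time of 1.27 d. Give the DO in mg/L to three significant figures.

k_1 L₀/(k_r−k_1) = 0.329×41.9/(1.99−0.329) = 13.79/1.661 = 8.299 mg/L.
e^(−k_1 t) = e^(−0.329×1.270) = 0.6585; e^(−k_r t) = e^(−1.99×1.270) = 0.07987.
D = 8.299 × (0.6585 − 0.07987) + 2.29 × 0.07987 = 4.802 + 0.1829 = 4.985 mg/L.
DO = C_s − D = 9.24 − 4.985 = 4.255 mg/L.

DO ≈ 4.26 mg/L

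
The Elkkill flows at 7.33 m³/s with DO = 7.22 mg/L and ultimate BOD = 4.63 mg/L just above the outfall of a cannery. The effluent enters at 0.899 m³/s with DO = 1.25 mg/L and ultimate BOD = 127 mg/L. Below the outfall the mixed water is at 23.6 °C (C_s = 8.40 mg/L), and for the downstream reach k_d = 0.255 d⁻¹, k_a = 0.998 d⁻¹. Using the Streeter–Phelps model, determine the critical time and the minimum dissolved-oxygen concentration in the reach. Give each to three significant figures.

Mixed DO = (7.33×7.22 + 0.899×1.25)/(7.33+0.899) = 54.05/8.229 = 6.568 mg/L.
Mixed L₀ = (7.33×4.63 + 0.899×127)/(8.229) = 148.1/8.229 = 18.00 mg/L.
Initial deficit D₀ = C_s − DO₀ = 8.40 − 6.568 = 1.832 mg/L.
t_c = (1/0.7430) ln[(0.998/0.255)(1 − 1.832×0.7430/(0.255×18.00))] = 1.346 × ln(2.753) = 1.363 d.
D_c = (0.255/0.998) × 18.00 × e^(−0.255×1.363) = 0.2555 × 18.00 × 0.7064 = 3.249 mg/L.
Minimum DO = 8.40 − 3.249 = 5.151 mg/L.

t_c ≈ 1.36 d; minimum DO ≈ 5.15 mg/L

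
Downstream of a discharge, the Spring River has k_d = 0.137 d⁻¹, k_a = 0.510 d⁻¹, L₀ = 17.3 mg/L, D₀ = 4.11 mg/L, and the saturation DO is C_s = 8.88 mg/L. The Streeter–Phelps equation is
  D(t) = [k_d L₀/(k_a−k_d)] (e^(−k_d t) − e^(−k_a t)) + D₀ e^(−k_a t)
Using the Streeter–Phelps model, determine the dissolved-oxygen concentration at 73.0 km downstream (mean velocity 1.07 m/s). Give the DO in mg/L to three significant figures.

DO ≈ 4.68 mg/L

Travel time t = x/v = 73.0 km / (1.07 m/s) = 73000 m / 1.07 m/s = 68220 s = 0.7896 d.
k_d L₀/(k_a−k_d) = 0.137×17.3/(0.510−0.137) = 2.370/0.3730 = 6.354 mg/L.
e^(−k_d t) = e^(−0.137×0.7896) = 0.8975; e^(−k_a t) = e^(−0.510×0.7896) = 0.6685.
D = 6.354 × (0.8975 − 0.6685) + 4.11 × 0.6685 = 1.455 + 2.748 = 4.202 mg/L.
DO = C_s − D = 8.88 − 4.202 = 4.678 mg/L.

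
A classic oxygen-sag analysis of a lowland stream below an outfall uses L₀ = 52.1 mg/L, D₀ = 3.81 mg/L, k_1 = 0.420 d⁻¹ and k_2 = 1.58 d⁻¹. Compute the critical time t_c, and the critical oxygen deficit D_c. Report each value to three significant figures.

With k_2/k_1 = 3.762 and 1 − D₀(k_2−k_1)/(k_1 L₀) = 0.7980,
t_c = ln(3.762 × 0.7980) / (1.58 − 0.420) = ln(3.002) / 1.160 = 1.099/1.160 = 0.9477 d.
L(t_c) = L₀ e^(−k_1 t_c) = 52.1 × 0.6716 = 34.99 mg/L, and at the critical point k_2 D_c = k_1 L, so D_c = (0.420/1.58) × 34.99 = 9.302 mg/L.

t_c ≈ 0.948 d; D_c ≈ 9.30 mg/L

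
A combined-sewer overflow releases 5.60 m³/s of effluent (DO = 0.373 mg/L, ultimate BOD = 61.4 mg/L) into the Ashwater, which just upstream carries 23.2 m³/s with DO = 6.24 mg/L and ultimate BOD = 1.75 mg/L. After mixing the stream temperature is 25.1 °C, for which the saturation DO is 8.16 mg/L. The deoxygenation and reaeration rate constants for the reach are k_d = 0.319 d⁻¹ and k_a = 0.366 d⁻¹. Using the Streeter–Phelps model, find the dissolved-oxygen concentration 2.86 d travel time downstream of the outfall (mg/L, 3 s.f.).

DO ≈ 2.51 mg/L

Mixed DO = (23.2×6.24 + 5.60×0.373)/(23.2+5.60) = 146.9/28.80 = 5.099 mg/L.
Mixed L₀ = (23.2×1.75 + 5.60×61.4)/(28.80) = 384.4/28.80 = 13.35 mg/L.
Initial deficit D₀ = C_s − DO₀ = 8.16 − 5.099 = 3.061 mg/L.
D(2.86) = [0.319×13.35/(0.366−0.319)](e^(−0.319×2.86) − e^(−0.366×2.86)) + 3.061 e^(−0.366×2.86)
= 90.60 × (0.4016 − 0.3511) + 3.061 × 0.3511 = 5.651 mg/L.
DO = 8.16 − 5.651 = 2.509 mg/L.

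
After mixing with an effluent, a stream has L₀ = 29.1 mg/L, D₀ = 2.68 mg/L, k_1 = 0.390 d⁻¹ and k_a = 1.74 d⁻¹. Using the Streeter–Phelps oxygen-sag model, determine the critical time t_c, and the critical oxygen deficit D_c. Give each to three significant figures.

t_c ≈ 0.823 d; D_c ≈ 4.73 mg/L

At the critical point dD/dt = 0, so k_1 L₀ e^(−k_1 t) = k_a D. Substituting D(t) from the Streeter–Phelps equation and solving for t gives
t_c = ln[(k_a/k_1)(1 − D₀(k_a−k_1)/(k_1 L₀))] / (k_a−k_1).
Here k_a−k_1 = 1.350 d⁻¹ and 1 − D₀(k_a−k_1)/(k_1 L₀) = 1 − 2.68×1.350/(0.390×29.1) = 0.6812, so
t_c = ln(4.462 × 0.6812) / 1.350 = 1.112 / 1.350 = 0.8234 d.
D_c = (k_1/k_a) L₀ e^(−k_1 t_c) = (0.390/1.74) × 29.1 × e^(−0.390×0.8234) = 0.2241 × 29.1 × 0.7253 = 4.731 mg/L.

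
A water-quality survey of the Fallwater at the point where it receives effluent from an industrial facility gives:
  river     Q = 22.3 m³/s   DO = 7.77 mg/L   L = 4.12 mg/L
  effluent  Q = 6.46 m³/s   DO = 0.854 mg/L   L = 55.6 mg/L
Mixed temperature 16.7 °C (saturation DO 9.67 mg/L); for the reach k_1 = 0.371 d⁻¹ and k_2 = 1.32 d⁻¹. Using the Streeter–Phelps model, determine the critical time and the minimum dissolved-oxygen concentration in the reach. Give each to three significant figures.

t_c ≈ 0.464 d; minimum DO ≈ 5.96 mg/L

Mixed DO = (22.3×7.77 + 6.46×0.854)/(22.3+6.46) = 178.8/28.76 = 6.217 mg/L.
Mixed L₀ = (22.3×4.12 + 6.46×55.6)/(28.76) = 451.1/28.76 = 15.68 mg/L.
Initial deficit D₀ = C_s − DO₀ = 9.67 − 6.217 = 3.453 mg/L.
t_c = (1/0.9490) ln[(1.32/0.371)(1 − 3.453×0.9490/(0.371×15.68))] = 1.054 × ln(1.554) = 0.4645 d.
D_c = (0.371/1.32) × 15.68 × e^(−0.371×0.4645) = 0.2811 × 15.68 × 0.8417 = 3.710 mg/L.
Minimum DO = 9.67 − 3.710 = 5.960 mg/L.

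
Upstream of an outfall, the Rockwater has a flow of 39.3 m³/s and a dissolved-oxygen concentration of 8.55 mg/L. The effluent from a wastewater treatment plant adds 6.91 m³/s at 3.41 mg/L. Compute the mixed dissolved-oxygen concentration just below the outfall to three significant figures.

Flow-weighted mixing: C = (Q_r C_r + Q_w C_w)/(Q_r + Q_w)
= (39.3×8.55 + 6.91×3.41)/(39.3 + 6.91) = 359.6/46.21 = 7.781 mg/L.

7.78 mg/L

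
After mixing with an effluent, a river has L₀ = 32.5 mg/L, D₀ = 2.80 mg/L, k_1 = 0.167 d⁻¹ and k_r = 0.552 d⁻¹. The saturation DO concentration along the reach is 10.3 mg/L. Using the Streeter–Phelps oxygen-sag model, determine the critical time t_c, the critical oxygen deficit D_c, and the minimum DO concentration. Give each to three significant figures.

t_c = [1/(k_r−k_1)] ln[(k_r/k_1)(1 − D₀(k_r−k_1)/(k_1 L₀))]
= [1/(0.552−0.167)] ln[(0.552/0.167)(1 − 2.80×0.3850/(0.167×32.5))]
= (1/0.3850) ln[3.305 × 0.8014] = 2.597 × ln(2.649) = 2.597 × 0.9741 = 2.530 d.
D_c = (k_1/k_r) L₀ e^(−k_1 t_c) = (0.167/0.552) × 32.5 × e^(−0.167×2.530) = 0.3025 × 32.5 × 0.6554 = 6.444 mg/L.
Minimum DO = C_s − D_c = 10.3 − 6.444 = 3.856 mg/L.

t_c ≈ 2.53 d; D_c ≈ 6.44 mg/L; min DO ≈ 3.86 mg/L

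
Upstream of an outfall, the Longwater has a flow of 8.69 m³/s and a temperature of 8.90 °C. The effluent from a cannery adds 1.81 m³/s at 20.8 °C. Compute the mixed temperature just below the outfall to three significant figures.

Flow-weighted mixing: C = (Q_r C_r + Q_w C_w)/(Q_r + Q_w)
= (8.69×8.90 + 1.81×20.8)/(8.69 + 1.81) = 115.0/10.50 = 10.95 °C.

11.0 °C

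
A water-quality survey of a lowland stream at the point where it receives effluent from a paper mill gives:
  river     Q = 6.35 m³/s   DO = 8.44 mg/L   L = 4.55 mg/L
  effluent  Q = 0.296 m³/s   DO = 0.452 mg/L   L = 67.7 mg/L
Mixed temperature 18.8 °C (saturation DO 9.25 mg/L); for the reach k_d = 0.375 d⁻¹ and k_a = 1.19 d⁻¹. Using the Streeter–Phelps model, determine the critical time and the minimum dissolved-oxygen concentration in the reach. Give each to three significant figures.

t_c ≈ 0.899 d; minimum DO ≈ 7.59 mg/L

Mixed DO = (6.35×8.44 + 0.296×0.452)/(6.35+0.296) = 53.73/6.646 = 8.084 mg/L.
Mixed L₀ = (6.35×4.55 + 0.296×67.7)/(6.646) = 48.93/6.646 = 7.363 mg/L.
Initial deficit D₀ = C_s − DO₀ = 9.25 − 8.084 = 1.166 mg/L.
t_c = (1/0.8150) ln[(1.19/0.375)(1 − 1.166×0.8150/(0.375×7.363))] = 1.227 × ln(2.081) = 0.8994 d.
D_c = (0.375/1.19) × 7.363 × e^(−0.375×0.8994) = 0.3151 × 7.363 × 0.7137 = 1.656 mg/L.
Minimum DO = 9.25 − 1.656 = 7.594 mg/L.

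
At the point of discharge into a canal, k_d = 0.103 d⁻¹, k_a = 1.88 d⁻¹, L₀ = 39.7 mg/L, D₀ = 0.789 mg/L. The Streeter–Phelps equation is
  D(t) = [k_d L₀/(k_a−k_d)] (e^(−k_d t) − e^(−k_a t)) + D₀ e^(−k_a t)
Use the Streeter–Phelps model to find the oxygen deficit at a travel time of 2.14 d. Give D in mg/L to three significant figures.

D ≈ 1.82 mg/L

k_d L₀/(k_a−k_d) = 0.103×39.7/(1.88−0.103) = 4.089/1.777 = 2.301 mg/L.
e^(−k_d t) = e^(−0.103×2.140) = 0.8022; e^(−k_a t) = e^(−1.88×2.140) = 0.01790.
D = 2.301 × (0.8022 − 0.01790) + 0.789 × 0.01790 = 1.805 + 0.01412 = 1.819 mg/L.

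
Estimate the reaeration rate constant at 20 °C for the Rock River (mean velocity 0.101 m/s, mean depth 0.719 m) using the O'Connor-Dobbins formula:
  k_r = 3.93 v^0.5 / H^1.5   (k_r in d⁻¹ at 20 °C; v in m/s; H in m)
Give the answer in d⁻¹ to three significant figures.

k_r = 3.93 × 0.101^0.5 / 0.719^1.5 = 3.93 × 0.3178 / 0.6097 = 2.049 d⁻¹.

k_r ≈ 2.05 d⁻¹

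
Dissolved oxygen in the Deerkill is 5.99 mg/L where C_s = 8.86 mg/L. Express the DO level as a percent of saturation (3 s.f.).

% saturation = C/C_s × 100 = 5.99/8.86 × 100 = 67.6 %.

67.6 % saturation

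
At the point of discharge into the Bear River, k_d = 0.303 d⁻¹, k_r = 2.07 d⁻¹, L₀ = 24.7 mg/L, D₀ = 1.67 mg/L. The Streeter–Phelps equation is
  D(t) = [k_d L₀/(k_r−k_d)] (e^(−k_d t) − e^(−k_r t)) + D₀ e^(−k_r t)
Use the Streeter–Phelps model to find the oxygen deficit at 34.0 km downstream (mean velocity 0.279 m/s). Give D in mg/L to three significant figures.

Travel time t = x/v = 34.0 km / (0.279 m/s) = 34000 m / 0.279 m/s = 121900 s = 1.410 d.
k_d L₀/(k_r−k_d) = 0.303×24.7/(2.07−0.303) = 7.484/1.767 = 4.235 mg/L.
e^(−k_d t) = e^(−0.303×1.410) = 0.6522; e^(−k_r t) = e^(−2.07×1.410) = 0.05395.
D = 4.235 × (0.6522 − 0.05395) + 1.67 × 0.05395 = 2.534 + 0.09010 = 2.624 mg/L.

D ≈ 2.62 mg/L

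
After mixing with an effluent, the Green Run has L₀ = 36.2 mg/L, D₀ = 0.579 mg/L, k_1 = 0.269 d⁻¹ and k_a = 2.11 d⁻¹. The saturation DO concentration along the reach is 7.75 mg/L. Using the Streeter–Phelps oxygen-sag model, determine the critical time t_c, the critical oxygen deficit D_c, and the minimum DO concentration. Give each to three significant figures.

With k_a/k_1 = 7.844 and 1 − D₀(k_a−k_1)/(k_1 L₀) = 0.8905,
t_c = ln(7.844 × 0.8905) / (2.11 − 0.269) = ln(6.985) / 1.841 = 1.944/1.841 = 1.056 d.
L(t_c) = L₀ e^(−k_1 t_c) = 36.2 × 0.7528 = 27.25 mg/L, and at the critical point k_a D_c = k_1 L, so D_c = (0.269/2.11) × 27.25 = 3.474 mg/L.
Minimum DO = C_s − D_c = 7.75 − 3.474 = 4.276 mg/L.

t_c ≈ 1.06 d; D_c ≈ 3.47 mg/L; min DO ≈ 4.28 mg/L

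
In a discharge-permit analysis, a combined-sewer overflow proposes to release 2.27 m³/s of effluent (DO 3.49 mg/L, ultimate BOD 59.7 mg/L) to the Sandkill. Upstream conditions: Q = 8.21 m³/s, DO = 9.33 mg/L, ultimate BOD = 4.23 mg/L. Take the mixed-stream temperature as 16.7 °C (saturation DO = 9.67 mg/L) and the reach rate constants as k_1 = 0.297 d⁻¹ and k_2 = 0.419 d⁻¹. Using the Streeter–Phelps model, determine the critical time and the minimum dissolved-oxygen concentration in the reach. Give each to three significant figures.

t_c ≈ 2.48 d; minimum DO ≈ 4.16 mg/L

Mixed DO = (8.21×9.33 + 2.27×3.49)/(8.21+2.27) = 84.52/10.48 = 8.065 mg/L.
Mixed L₀ = (8.21×4.23 + 2.27×59.7)/(10.48) = 170.2/10.48 = 16.24 mg/L.
Initial deficit D₀ = C_s − DO₀ = 9.67 − 8.065 = 1.605 mg/L.
t_c = (1/0.1220) ln[(0.419/0.297)(1 − 1.605×0.1220/(0.297×16.24))] = 8.197 × ln(1.354) = 2.481 d.
D_c = (0.297/0.419) × 16.24 × e^(−0.297×2.481) = 0.7088 × 16.24 × 0.4786 = 5.511 mg/L.
Minimum DO = 9.67 − 5.511 = 4.159 mg/L.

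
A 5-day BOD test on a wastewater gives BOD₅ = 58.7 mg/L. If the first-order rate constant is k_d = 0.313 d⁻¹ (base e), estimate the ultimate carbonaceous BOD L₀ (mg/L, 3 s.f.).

L₀ ≈ 74.2 mg/L

BOD₅ = L₀(1 − e^(−5k_d)) ⇒ L₀ = BOD₅ / (1 − e^(−5×0.313))
= 58.7 / (1 − 0.2091) = 58.7 / 0.7909 = 74.22 mg/L.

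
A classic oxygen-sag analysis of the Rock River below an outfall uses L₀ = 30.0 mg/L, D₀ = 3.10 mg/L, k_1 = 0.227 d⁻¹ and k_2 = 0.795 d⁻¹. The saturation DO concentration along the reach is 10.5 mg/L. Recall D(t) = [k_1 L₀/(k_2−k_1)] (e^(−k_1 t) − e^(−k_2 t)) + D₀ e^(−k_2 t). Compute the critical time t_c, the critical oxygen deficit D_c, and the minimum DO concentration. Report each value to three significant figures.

With k_2/k_1 = 3.502 and 1 − D₀(k_2−k_1)/(k_1 L₀) = 0.7414,
t_c = ln(3.502 × 0.7414) / (0.795 − 0.227) = ln(2.597) / 0.5680 = 0.9542/0.5680 = 1.680 d.
L(t_c) = L₀ e^(−k_1 t_c) = 30.0 × 0.6829 = 20.49 mg/L, and at the critical point k_2 D_c = k_1 L, so D_c = (0.227/0.795) × 20.49 = 5.850 mg/L.
Minimum DO = C_s − D_c = 10.5 − 5.850 = 4.650 mg/L.

t_c ≈ 1.68 d; D_c ≈ 5.85 mg/L; min DO ≈ 4.65 mg/L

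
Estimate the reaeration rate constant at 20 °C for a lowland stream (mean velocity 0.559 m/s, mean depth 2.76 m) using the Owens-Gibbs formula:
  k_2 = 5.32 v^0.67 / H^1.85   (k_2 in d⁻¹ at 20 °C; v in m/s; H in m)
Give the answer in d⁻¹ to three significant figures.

k_2 = 5.32 × 0.559^0.67 / 2.76^1.85 = 5.32 × 0.6773 / 6.542 = 0.5508 d⁻¹.

k_2 ≈ 0.551 d⁻¹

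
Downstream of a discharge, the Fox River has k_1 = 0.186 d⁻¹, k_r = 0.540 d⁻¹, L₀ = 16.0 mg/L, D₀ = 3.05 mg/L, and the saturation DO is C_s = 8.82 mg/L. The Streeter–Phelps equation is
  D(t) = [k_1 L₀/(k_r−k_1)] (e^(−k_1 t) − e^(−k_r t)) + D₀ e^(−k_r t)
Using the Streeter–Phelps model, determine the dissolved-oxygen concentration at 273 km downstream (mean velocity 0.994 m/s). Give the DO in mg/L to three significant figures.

DO ≈ 5.13 mg/L

Travel time t = x/v = 273 km / (0.994 m/s) = 273000 m / 0.994 m/s = 274600 s = 3.179 d.
k_1 L₀/(k_r−k_1) = 0.186×16.0/(0.540−0.186) = 2.976/0.3540 = 8.407 mg/L.
e^(−k_1 t) = e^(−0.186×3.179) = 0.5536; e^(−k_r t) = e^(−0.540×3.179) = 0.1797.
D = 8.407 × (0.5536 − 0.1797) + 3.05 × 0.1797 = 3.144 + 0.5480 = 3.692 mg/L.
DO = C_s − D = 8.82 − 3.692 = 5.128 mg/L.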